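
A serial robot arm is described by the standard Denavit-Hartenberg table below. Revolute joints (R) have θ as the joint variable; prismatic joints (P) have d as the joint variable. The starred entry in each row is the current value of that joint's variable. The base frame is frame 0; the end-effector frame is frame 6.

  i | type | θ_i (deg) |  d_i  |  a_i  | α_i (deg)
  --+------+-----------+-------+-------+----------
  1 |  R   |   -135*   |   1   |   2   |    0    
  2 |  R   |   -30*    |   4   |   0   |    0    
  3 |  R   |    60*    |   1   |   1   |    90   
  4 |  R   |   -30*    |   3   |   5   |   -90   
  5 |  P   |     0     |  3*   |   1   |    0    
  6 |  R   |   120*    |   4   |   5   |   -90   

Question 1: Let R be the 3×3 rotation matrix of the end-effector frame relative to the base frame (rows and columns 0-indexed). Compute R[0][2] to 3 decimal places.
-0.289

End-effector z-axis (col 2 of R) = (-0.2888,0.8539,0.4330)
R[0][2] = -0.2888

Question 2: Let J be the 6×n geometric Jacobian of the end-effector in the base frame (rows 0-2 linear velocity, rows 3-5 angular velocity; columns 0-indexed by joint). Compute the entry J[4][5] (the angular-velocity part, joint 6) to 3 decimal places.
axis z_5 = (-0.1294,-0.4830,0.8660); lever o_n−o_5 = (4.2253,-0.9613,4.7141)
cross product → J_v[:, 5] = (-1.4442,4.2693,2.1651)
J_ω[:, 5] = z_5
entry J[4][5] = -0.4830

-0.483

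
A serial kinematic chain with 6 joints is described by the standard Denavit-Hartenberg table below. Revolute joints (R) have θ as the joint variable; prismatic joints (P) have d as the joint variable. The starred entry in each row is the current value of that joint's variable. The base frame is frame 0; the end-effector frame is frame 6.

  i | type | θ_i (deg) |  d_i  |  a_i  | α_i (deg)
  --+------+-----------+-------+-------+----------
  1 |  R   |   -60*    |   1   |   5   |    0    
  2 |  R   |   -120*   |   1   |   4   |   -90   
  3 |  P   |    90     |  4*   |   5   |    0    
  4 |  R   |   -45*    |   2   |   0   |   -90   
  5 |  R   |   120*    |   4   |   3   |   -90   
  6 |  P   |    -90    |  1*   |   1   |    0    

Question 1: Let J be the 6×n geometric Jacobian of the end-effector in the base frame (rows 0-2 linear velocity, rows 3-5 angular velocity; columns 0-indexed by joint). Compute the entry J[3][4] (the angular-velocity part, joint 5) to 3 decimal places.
0.707

axis z_4 = (0.7071,0.0000,-0.7071); lever o_n−o_4 = (5.2086,2.0981,-1.8625)
cross product → J_v[:, 4] = (1.4836,-2.3660,1.4836)
J_ω[:, 4] = z_4
entry J[3][4] = 0.7071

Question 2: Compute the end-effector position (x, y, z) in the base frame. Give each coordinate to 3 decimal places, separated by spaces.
after link 1: o_1 = (2.5000, -4.3301, 1.0000)
after link 2: o_2 = (-1.5000, -4.3301, 2.0000)
after link 3: o_3 = (-1.5000, -8.3301, -3.0000)
after link 4: o_4 = (-1.5000, -10.3301, -3.0000)
after link 5: o_5 = (2.3891, -7.7321, -4.7678)
after link 6: o_6 = (3.7086, -8.2321, -4.8625)

3.709 -8.232 -4.863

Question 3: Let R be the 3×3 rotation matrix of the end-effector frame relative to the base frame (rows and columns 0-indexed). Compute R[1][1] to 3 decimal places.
0.866

End-effector y-axis (col 1 of R) = (0.3536,0.8660,0.3536)
R[1][1] = 0.8660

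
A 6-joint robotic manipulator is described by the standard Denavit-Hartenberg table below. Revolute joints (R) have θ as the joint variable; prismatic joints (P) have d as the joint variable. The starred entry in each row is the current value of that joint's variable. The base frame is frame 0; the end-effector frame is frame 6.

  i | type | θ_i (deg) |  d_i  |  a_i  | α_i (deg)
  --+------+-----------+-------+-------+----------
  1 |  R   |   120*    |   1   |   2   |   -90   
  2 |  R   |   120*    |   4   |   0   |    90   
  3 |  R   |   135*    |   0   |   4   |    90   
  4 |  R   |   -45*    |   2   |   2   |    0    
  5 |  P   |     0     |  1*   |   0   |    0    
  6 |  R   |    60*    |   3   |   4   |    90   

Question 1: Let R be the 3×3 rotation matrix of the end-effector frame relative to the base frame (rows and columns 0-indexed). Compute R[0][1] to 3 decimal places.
-0.436

End-effector y-axis (col 1 of R) = (-0.4356,-0.6597,-0.6124)
R[0][1] = -0.4356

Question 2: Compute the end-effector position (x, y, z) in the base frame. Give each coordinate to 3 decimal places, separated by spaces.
-14.235 -4.950 3.197

after link 1: o_1 = (-1.0000, 1.7321, 1.0000)
after link 2: o_2 = (-4.4641, -0.2679, 1.0000)
after link 3: o_3 = (-7.6207, -0.4574, 3.4495)
after link 4: o_4 = (-8.9955, -2.9045, 3.7979)
after link 5: o_5 = (-9.4311, -3.5643, 3.1855)
after link 6: o_6 = (-14.2353, -4.9501, 3.1968)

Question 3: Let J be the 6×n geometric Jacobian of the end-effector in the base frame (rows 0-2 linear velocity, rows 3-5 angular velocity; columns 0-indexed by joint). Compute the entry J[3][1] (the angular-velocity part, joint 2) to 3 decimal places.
axis z_1 = (-0.8660,-0.5000,0.0000); lever o_n−o_1 = (-13.2353,-6.6821,2.1968)
cross product → J_v[:, 1] = (-1.0984,1.9025,-0.8307)
J_ω[:, 1] = z_1
entry J[3][1] = -0.8660

-0.866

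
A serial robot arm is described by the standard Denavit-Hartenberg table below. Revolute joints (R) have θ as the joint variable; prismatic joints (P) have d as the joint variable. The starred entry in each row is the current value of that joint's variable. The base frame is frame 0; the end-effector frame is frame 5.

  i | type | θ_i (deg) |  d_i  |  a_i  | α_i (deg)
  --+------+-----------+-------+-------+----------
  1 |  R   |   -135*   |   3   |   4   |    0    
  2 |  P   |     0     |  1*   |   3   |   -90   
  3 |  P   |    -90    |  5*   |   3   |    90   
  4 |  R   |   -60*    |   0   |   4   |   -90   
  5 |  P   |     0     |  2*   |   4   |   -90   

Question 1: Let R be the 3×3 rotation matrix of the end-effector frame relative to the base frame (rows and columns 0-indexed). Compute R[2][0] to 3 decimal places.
0.500

End-effector x-axis (col 0 of R) = (-0.6124,0.6124,0.5000)
R[2][0] = 0.5000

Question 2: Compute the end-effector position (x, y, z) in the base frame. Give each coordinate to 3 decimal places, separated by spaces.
after link 1: o_1 = (-2.8284, -2.8284, 3.0000)
after link 2: o_2 = (-4.9497, -4.9497, 4.0000)
after link 3: o_3 = (-1.4142, -8.4853, 7.0000)
after link 4: o_4 = (-3.8637, -6.0358, 9.0000)
after link 5: o_5 = (-5.6061, -4.2934, 12.7321)

-5.606 -4.293 12.732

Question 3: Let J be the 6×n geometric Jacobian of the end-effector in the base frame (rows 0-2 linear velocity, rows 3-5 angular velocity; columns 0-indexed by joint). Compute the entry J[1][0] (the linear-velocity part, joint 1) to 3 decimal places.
-5.606

axis z_0 = ẑ; lever o_n−o_0 = (-5.6061,-4.2934,12.7321)
cross product → J_v[:, 0] = (4.2934,-5.6061,0.0000)
J_ω[:, 0] = z_0
entry J[1][0] = -5.6061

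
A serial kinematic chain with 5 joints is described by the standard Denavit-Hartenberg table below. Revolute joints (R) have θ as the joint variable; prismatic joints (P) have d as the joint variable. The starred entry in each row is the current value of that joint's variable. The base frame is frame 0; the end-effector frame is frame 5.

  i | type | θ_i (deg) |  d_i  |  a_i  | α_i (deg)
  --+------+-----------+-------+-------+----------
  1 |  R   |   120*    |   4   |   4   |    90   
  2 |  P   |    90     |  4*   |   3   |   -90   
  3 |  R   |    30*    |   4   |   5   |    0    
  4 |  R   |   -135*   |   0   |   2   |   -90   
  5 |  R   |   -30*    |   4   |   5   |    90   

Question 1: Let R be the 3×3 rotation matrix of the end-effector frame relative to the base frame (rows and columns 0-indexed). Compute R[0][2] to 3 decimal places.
0.015

End-effector z-axis (col 2 of R) = (0.0148,-0.9915,0.1294)
R[0][2] = 0.0148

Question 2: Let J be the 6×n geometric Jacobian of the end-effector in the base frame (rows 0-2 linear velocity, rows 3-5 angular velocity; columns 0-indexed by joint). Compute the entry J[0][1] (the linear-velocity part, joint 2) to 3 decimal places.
prismatic axis z_1 = (0.8660,0.5000,0.0000)
J_v[:, 1] = z_1; J_ω[:, 1] = (0,0,0)
entry J[0][1] = 0.8660

0.866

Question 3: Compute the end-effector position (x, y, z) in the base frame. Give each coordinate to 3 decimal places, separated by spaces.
after link 1: o_1 = (-2.0000, 3.4641, 4.0000)
after link 2: o_2 = (1.4641, 5.4641, 7.0000)
after link 3: o_3 = (1.2990, 0.7500, 11.3301)
after link 4: o_4 = (2.9721, 1.7159, 10.8125)
after link 5: o_5 = (8.7409, 2.1598, 13.5555)

8.741 2.160 13.555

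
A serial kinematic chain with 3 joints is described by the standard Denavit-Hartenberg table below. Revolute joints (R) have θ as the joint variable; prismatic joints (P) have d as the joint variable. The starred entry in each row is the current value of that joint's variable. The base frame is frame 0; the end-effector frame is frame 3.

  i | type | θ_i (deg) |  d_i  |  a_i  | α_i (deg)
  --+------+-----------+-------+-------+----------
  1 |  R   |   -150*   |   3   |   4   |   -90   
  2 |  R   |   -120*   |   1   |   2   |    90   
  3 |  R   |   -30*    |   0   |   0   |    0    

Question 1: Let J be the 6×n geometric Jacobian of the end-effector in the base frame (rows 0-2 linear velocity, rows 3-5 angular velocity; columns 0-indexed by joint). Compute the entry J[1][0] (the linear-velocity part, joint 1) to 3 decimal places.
-2.098

axis z_0 = ẑ; lever o_n−o_0 = (-2.0981,-2.3660,4.7321)
cross product → J_v[:, 0] = (2.3660,-2.0981,0.0000)
J_ω[:, 0] = z_0
entry J[1][0] = -2.0981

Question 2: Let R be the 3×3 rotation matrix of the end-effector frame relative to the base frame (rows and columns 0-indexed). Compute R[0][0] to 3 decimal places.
End-effector x-axis (col 0 of R) = (0.1250,0.6495,0.7500)
R[0][0] = 0.1250

0.125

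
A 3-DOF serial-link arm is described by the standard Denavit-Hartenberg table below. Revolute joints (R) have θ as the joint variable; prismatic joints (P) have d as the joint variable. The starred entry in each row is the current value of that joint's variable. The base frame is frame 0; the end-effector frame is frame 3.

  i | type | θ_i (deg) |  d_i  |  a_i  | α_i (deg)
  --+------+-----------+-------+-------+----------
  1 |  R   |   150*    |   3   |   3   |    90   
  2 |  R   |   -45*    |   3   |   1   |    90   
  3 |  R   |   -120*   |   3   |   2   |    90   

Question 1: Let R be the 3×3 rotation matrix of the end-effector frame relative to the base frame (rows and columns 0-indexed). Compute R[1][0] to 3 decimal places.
-0.927

End-effector x-axis (col 0 of R) = (-0.1268,-0.9268,0.3536)
R[1][0] = -0.9268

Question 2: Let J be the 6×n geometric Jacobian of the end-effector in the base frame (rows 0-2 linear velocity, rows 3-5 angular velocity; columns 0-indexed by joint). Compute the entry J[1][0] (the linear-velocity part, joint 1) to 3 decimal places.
axis z_0 = ẑ; lever o_n−o_0 = (-0.1270,1.5374,0.8787)
cross product → J_v[:, 0] = (-1.5374,-0.1270,0.0000)
J_ω[:, 0] = z_0
entry J[1][0] = -0.1270

-0.127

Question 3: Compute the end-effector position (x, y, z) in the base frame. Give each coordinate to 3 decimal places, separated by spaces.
after link 1: o_1 = (-2.5981, 1.5000, 3.0000)
after link 2: o_2 = (-1.7104, 4.4516, 2.2929)
after link 3: o_3 = (-0.1270, 1.5374, 0.8787)

-0.127 1.537 0.879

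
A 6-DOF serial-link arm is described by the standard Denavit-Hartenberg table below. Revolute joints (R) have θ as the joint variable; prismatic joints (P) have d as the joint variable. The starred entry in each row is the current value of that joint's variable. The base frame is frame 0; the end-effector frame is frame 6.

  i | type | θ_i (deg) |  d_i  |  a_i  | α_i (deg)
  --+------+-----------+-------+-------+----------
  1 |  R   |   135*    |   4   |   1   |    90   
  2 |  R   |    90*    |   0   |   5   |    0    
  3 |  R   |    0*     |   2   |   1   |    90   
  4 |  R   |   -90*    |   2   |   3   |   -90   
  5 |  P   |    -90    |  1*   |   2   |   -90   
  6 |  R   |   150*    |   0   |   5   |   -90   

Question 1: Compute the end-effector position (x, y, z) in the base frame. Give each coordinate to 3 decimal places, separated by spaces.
-1.181 -0.233 8.500

after link 1: o_1 = (-0.7071, 0.7071, 4.0000)
after link 2: o_2 = (-0.7071, 0.7071, 9.0000)
after link 3: o_3 = (0.7071, 2.1213, 10.0000)
after link 4: o_4 = (-2.8284, 1.4142, 10.0000)
after link 5: o_5 = (-4.2426, 2.8284, 11.0000)
after link 6: o_6 = (-1.1808, -0.2334, 8.5000)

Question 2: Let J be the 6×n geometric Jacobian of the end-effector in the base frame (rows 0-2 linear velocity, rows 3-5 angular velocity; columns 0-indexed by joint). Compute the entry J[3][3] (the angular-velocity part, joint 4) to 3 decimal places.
axis z_3 = (-0.7071,0.7071,-0.0000); lever o_n−o_3 = (-1.8879,-2.3548,-1.5000)
cross product → J_v[:, 3] = (-1.0607,-1.0607,3.0000)
J_ω[:, 3] = z_3
entry J[3][3] = -0.7071

-0.707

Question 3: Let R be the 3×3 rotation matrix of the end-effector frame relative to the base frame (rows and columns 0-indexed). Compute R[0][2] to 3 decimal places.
End-effector z-axis (col 2 of R) = (0.3536,-0.3536,0.8660)
R[0][2] = 0.3536

0.354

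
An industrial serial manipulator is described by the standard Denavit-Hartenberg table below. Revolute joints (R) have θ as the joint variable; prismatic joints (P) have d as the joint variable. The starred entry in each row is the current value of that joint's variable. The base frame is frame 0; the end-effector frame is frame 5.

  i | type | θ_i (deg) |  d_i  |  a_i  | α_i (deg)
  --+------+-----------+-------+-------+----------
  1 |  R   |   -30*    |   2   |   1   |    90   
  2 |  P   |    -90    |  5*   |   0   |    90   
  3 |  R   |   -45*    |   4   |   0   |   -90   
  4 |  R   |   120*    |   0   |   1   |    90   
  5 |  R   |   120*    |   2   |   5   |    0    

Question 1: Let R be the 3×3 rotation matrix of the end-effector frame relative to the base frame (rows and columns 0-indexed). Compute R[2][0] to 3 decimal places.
-0.789

End-effector x-axis (col 0 of R) = (-0.5928,-0.1607,-0.7891)
R[2][0] = -0.7891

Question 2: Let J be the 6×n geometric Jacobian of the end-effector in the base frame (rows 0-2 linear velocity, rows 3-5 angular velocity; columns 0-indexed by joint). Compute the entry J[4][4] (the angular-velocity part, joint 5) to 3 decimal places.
axis z_4 = (0.7392,0.2803,-0.6124); lever o_n−o_4 = (-1.4856,-0.2430,-5.1705)
cross product → J_v[:, 4] = (-1.5982,4.7318,0.2368)
J_ω[:, 4] = z_4
entry J[4][4] = 0.2803

0.280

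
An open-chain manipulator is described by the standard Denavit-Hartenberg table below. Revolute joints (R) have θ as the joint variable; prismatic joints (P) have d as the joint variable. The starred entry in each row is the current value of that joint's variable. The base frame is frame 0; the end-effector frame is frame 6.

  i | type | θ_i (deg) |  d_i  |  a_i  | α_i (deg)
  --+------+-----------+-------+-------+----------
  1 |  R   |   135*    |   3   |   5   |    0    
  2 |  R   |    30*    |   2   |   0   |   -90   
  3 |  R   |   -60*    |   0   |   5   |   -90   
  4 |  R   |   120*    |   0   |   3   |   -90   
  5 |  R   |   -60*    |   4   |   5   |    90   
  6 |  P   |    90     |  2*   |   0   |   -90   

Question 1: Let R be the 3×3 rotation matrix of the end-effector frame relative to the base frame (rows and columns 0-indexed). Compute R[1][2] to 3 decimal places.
-0.580

End-effector z-axis (col 2 of R) = (0.4916,-0.5800,0.6495)
R[1][2] = -0.5800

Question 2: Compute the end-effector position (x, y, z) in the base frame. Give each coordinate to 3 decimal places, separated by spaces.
after link 1: o_1 = (-3.5355, 3.5355, 3.0000)
after link 2: o_2 = (-3.5355, 3.5355, 5.0000)
after link 3: o_3 = (-5.9503, 4.1826, 9.3301)
after link 4: o_4 = (-4.5535, 6.4980, 8.0311)
after link 5: o_5 = (-5.8562, 7.0180, 1.7835)
after link 6: o_6 = (-7.4992, 5.9053, 2.0335)

-7.499 5.905 2.033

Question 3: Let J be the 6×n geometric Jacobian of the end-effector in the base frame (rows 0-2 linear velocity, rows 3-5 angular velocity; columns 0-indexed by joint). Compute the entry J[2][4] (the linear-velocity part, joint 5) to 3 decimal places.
-1.924

axis z_4 = (0.2888,-0.5950,-0.7500); lever o_n−o_4 = (-2.9458,-0.5927,-5.9976)
cross product → J_v[:, 4] = (3.1242,3.9417,-1.9240)
J_ω[:, 4] = z_4
entry J[2][4] = -1.9240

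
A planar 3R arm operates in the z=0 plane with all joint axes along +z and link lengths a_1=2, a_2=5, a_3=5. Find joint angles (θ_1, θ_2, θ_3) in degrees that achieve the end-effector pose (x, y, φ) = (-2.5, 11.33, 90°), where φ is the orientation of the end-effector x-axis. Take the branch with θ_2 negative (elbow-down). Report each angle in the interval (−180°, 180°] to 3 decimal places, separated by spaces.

133.109 -30.009 -13.100

wrist centre = target − a_3·(cos φ, sin φ) = (-2.5000, 6.3300)
cos θ_2 = (46.3189−2²−5²)/(2·2·5) = 0.8659; θ_2 = -30.0092° (elbow-down)
β = atan2(6.3300,-2.5000) = 111.5513°; ψ = atan2(-2.5007,6.3297) = -21.5576°
θ_1 = β − ψ = 133.1089°
θ_3 = φ − θ_1 − θ_2 = -13.0996° (wrapped to (-180°,180°])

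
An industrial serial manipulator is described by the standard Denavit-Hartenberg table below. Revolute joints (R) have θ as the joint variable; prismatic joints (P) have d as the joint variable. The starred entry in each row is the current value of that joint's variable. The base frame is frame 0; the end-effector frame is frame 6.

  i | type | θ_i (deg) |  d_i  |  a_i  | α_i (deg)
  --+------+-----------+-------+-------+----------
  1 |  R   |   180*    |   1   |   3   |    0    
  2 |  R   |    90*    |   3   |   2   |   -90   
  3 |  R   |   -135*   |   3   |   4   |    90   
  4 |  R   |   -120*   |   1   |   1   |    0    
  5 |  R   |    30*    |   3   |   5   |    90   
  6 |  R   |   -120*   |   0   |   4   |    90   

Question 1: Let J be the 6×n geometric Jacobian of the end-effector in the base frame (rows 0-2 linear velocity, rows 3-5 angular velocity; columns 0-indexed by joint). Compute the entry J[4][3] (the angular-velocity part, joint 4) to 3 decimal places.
0.707

axis z_3 = (0.0000,0.7071,-0.7071); lever o_n−o_3 = (-3.8660,0.0254,-0.7325)
cross product → J_v[:, 3] = (-0.5000,2.7337,2.7337)
J_ω[:, 3] = z_3
entry J[4][3] = 0.7071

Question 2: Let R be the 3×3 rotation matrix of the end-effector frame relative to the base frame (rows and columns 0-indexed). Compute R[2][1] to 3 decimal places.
End-effector y-axis (col 1 of R) = (-0.0000,-0.7071,-0.7071)
R[2][1] = -0.7071

-0.707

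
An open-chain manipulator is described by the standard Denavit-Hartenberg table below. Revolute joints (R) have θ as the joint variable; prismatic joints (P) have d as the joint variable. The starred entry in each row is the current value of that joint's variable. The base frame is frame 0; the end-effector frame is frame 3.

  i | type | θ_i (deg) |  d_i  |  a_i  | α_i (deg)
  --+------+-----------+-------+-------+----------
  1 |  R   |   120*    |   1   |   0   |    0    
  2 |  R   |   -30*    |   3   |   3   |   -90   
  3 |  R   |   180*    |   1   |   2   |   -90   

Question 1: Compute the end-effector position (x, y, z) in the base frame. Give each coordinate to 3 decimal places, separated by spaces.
-1.000 1.000 4.000

after link 1: o_1 = (0.0000, 0.0000, 1.0000)
after link 2: o_2 = (0.0000, 3.0000, 4.0000)
after link 3: o_3 = (-1.0000, 1.0000, 4.0000)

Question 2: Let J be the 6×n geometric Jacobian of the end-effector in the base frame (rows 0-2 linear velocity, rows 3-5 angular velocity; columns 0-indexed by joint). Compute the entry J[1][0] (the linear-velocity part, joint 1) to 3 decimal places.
axis z_0 = ẑ; lever o_n−o_0 = (-1.0000,1.0000,4.0000)
cross product → J_v[:, 0] = (-1.0000,-1.0000,0.0000)
J_ω[:, 0] = z_0
entry J[1][0] = -1.0000

-1.000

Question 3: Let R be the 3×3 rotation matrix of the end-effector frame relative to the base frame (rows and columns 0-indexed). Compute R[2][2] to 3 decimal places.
1.000

End-effector z-axis (col 2 of R) = (-0.0000,-0.0000,1.0000)
R[2][2] = 1.0000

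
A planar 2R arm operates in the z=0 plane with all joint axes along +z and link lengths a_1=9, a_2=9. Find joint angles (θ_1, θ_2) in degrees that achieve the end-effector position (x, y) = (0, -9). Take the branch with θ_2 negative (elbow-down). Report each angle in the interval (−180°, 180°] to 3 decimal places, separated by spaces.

-30.000 -120.000

cos θ_2 = (81.0000−9²−9²)/(2·9·9) = -0.5000; θ_2 = -120.0000° (elbow-down)
β = atan2(-9.0000,0.0000) = -90.0000°; ψ = atan2(-7.7942,4.5000) = -60.0000°
θ_1 = β − ψ = -30.0000°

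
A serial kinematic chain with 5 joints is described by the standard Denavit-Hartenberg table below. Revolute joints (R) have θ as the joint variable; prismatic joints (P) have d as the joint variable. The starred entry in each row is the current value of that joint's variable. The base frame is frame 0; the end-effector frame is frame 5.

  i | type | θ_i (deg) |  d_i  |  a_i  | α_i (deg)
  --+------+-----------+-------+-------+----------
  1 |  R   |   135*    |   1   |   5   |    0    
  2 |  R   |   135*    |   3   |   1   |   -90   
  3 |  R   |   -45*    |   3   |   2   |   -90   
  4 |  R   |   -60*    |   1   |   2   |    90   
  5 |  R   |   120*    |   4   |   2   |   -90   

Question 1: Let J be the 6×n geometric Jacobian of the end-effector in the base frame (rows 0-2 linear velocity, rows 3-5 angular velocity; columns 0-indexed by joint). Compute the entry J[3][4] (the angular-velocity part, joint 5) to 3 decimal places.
axis z_4 = (0.5000,0.6124,-0.6124); lever o_n−o_4 = (1.1340,1.5783,-4.0278)
cross product → J_v[:, 4] = (-1.5000,1.3195,0.0947)
J_ω[:, 4] = z_4
entry J[3][4] = 0.5000

0.500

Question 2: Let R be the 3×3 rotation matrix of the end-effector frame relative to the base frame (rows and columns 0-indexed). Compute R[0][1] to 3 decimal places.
-0.500

End-effector y-axis (col 1 of R) = (-0.5000,-0.6124,0.6124)
R[0][1] = -0.5000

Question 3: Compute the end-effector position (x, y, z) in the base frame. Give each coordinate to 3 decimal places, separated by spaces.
2.330 1.285 1.386

after link 1: o_1 = (-3.5355, 3.5355, 1.0000)
after link 2: o_2 = (-3.5355, 2.5355, 4.0000)
after link 3: o_3 = (-0.5355, 1.1213, 5.4142)
after link 4: o_4 = (1.1965, -0.2929, 5.4142)
after link 5: o_5 = (2.3305, 1.2854, 1.3864)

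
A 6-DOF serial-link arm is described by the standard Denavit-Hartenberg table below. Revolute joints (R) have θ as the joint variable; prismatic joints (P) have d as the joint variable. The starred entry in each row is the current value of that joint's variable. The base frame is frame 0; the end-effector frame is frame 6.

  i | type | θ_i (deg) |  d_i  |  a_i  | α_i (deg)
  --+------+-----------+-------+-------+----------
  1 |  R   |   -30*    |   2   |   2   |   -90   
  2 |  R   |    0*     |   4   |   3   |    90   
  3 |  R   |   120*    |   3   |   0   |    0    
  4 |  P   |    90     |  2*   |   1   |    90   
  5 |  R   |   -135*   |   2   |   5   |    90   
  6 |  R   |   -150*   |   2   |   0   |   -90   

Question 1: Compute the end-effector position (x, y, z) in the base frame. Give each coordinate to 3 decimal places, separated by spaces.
after link 1: o_1 = (1.7321, -1.0000, 2.0000)
after link 2: o_2 = (6.3301, 0.9641, 2.0000)
after link 3: o_3 = (6.3301, 0.9641, 5.0000)
after link 4: o_4 = (5.3301, 0.9641, 7.0000)
after link 5: o_5 = (8.8657, 2.9641, 3.4645)
after link 6: o_6 = (10.2799, 2.9641, 4.8787)

10.280 2.964 4.879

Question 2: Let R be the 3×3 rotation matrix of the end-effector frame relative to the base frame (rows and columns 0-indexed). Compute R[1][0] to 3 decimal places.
-0.500

End-effector x-axis (col 0 of R) = (-0.6124,-0.5000,0.6124)
R[1][0] = -0.5000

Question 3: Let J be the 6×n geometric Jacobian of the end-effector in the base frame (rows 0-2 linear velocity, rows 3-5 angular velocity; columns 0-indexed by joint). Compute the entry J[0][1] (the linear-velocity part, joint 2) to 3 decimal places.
axis z_1 = (0.5000,0.8660,0.0000); lever o_n−o_1 = (8.5478,3.9641,2.8787)
cross product → J_v[:, 1] = (2.4930,-1.4393,-5.4206)
J_ω[:, 1] = z_1
entry J[0][1] = 2.4930

2.493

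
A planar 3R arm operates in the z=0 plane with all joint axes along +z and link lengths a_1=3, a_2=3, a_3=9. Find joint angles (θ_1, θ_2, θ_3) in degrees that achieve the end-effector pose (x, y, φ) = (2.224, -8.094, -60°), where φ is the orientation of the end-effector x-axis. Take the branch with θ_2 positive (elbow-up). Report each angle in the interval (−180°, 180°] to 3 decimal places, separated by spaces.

wrist centre = target − a_3·(cos φ, sin φ) = (-2.2760, -0.2998)
cos θ_2 = (5.2700−3²−3²)/(2·3·3) = -0.7072; θ_2 = 135.0092° (elbow-up)
β = atan2(-0.2998,-2.2760) = -172.4968°; ψ = atan2(2.1210,0.8783) = 67.5046°
θ_1 = β − ψ = -240.0014°
θ_3 = φ − θ_1 − θ_2 = 44.9922° (wrapped to (-180°,180°])

119.999 135.009 44.992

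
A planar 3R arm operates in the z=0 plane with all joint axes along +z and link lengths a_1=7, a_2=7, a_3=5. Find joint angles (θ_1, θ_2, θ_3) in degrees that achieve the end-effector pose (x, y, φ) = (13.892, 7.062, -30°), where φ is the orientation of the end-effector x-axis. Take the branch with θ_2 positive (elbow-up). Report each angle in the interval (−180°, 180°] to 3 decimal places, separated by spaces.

wrist centre = target − a_3·(cos φ, sin φ) = (9.5619, 9.5620)
cos θ_2 = (182.8613−7²−7²)/(2·7·7) = 0.8659; θ_2 = 30.0108° (elbow-up)
β = atan2(9.5620,9.5619) = 45.0004°; ψ = atan2(3.5011,13.0615) = 15.0054°
θ_1 = β − ψ = 29.9950°
θ_3 = φ − θ_1 − θ_2 = -90.0058° (wrapped to (-180°,180°])

29.995 30.011 -90.006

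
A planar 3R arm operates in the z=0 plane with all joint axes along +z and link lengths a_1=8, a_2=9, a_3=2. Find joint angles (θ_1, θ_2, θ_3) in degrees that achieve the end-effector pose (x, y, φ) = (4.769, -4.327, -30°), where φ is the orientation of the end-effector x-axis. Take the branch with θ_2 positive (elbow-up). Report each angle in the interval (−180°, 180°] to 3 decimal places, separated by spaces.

-134.992 150.000 -45.009

wrist centre = target − a_3·(cos φ, sin φ) = (3.0369, -3.3270)
cos θ_2 = (20.2920−8²−9²)/(2·8·9) = -0.8660; θ_2 = 150.0003° (elbow-up)
β = atan2(-3.3270,3.0369) = -47.6096°; ψ = atan2(4.5000,0.2057) = 87.3821°
θ_1 = β − ψ = -134.9917°
θ_3 = φ − θ_1 − θ_2 = -45.0086° (wrapped to (-180°,180°])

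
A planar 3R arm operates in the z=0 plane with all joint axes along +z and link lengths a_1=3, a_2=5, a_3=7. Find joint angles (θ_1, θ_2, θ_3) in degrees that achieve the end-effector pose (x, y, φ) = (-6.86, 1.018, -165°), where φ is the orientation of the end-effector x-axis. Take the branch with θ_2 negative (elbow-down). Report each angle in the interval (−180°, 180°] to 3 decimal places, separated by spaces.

-149.979 -150.008 134.987

wrist centre = target − a_3·(cos φ, sin φ) = (-0.0985, 2.8297)
cos θ_2 = (8.0171−3²−5²)/(2·3·5) = -0.8661; θ_2 = -150.0082° (elbow-down)
β = atan2(2.8297,-0.0985) = 91.9940°; ψ = atan2(-2.4994,-1.3305) = -118.0275°
θ_1 = β − ψ = 210.0215°
θ_3 = φ − θ_1 − θ_2 = 134.9867° (wrapped to (-180°,180°])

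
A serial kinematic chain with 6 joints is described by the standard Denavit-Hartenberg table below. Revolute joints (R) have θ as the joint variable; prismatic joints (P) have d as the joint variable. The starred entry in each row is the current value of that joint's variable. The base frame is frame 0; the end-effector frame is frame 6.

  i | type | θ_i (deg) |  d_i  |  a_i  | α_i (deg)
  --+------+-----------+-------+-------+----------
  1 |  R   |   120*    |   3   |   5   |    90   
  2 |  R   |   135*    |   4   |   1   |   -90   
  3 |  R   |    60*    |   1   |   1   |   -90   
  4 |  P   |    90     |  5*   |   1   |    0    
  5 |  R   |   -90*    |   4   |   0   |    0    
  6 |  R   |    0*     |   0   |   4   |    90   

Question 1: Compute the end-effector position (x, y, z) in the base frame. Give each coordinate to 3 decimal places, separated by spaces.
-8.201 4.545 -0.036

after link 1: o_1 = (-2.5000, 4.3301, 3.0000)
after link 2: o_2 = (1.3177, 5.7178, 3.7071)
after link 3: o_3 = (1.0980, 4.3662, 3.3536)
after link 4: o_4 = (-2.9516, 6.3802, 0.9988)
after link 5: o_5 = (-5.9084, 7.5015, -1.4507)
after link 6: o_6 = (-8.2013, 4.5447, -0.0365)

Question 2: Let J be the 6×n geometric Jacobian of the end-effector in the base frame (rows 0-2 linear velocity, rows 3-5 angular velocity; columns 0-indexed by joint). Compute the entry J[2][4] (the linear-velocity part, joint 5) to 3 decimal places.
axis z_4 = (-0.7392,0.2803,-0.6124); lever o_n−o_4 = (-5.2497,-1.8355,-1.0353)
cross product → J_v[:, 4] = (-1.4142,2.4495,2.8284)
J_ω[:, 4] = z_4
entry J[2][4] = 2.8284

2.828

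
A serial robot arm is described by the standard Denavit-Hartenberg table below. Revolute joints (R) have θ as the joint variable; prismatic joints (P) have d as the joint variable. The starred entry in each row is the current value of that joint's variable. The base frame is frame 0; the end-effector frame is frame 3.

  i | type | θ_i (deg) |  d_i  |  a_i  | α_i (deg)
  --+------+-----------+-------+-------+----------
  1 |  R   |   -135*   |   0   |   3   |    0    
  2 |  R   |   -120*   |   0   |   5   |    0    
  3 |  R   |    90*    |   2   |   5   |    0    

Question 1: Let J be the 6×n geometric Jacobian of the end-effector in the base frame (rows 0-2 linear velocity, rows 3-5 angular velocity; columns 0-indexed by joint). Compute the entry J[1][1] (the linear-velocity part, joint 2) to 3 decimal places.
axis z_1 = (0.0000,0.0000,1.0000); lever o_n−o_1 = (-6.1237,3.5355,2.0000)
cross product → J_v[:, 1] = (-3.5355,-6.1237,0.0000)
J_ω[:, 1] = z_1
entry J[1][1] = -6.1237

-6.124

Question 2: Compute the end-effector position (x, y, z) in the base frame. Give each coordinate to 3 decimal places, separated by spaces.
after link 1: o_1 = (-2.1213, -2.1213, 0.0000)
after link 2: o_2 = (-3.4154, 2.7083, 0.0000)
after link 3: o_3 = (-8.2450, 1.4142, 2.0000)

-8.245 1.414 2.000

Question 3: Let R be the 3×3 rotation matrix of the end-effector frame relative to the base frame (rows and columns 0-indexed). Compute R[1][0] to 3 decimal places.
End-effector x-axis (col 0 of R) = (-0.9659,-0.2588,0.0000)
R[1][0] = -0.2588

-0.259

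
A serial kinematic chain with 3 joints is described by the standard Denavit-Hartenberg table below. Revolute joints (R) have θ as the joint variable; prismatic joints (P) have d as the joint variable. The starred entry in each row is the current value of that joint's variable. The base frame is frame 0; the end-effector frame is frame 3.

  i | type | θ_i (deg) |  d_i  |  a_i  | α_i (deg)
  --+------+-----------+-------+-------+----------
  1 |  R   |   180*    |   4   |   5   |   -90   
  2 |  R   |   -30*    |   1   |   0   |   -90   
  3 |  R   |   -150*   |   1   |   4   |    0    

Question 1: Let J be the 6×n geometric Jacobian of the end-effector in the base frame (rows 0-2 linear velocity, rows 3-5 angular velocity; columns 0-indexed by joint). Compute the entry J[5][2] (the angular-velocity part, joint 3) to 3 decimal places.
axis z_2 = (-0.5000,-0.0000,-0.8660); lever o_n−o_2 = (2.5000,-2.0000,-2.5981)
cross product → J_v[:, 2] = (-1.7321,-3.4641,1.0000)
J_ω[:, 2] = z_2
entry J[5][2] = -0.8660

-0.866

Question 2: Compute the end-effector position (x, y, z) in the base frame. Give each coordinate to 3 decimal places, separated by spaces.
-2.500 -3.000 1.402

after link 1: o_1 = (-5.0000, 0.0000, 4.0000)
after link 2: o_2 = (-5.0000, -1.0000, 4.0000)
after link 3: o_3 = (-2.5000, -3.0000, 1.4019)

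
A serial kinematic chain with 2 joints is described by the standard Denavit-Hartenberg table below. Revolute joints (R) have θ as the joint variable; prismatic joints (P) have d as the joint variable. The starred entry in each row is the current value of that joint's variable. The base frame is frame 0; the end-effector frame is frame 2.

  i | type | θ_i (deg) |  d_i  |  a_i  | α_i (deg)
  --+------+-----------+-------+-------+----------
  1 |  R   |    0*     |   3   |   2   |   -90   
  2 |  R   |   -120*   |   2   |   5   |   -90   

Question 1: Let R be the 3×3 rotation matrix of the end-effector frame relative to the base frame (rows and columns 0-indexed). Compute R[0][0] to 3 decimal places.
-0.500

End-effector x-axis (col 0 of R) = (-0.5000,-0.0000,0.8660)
R[0][0] = -0.5000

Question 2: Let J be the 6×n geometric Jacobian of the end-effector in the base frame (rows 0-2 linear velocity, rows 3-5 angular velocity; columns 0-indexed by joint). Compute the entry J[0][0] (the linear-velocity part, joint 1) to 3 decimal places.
axis z_0 = ẑ; lever o_n−o_0 = (-0.5000,2.0000,7.3301)
cross product → J_v[:, 0] = (-2.0000,-0.5000,0.0000)
J_ω[:, 0] = z_0
entry J[0][0] = -2.0000

-2.000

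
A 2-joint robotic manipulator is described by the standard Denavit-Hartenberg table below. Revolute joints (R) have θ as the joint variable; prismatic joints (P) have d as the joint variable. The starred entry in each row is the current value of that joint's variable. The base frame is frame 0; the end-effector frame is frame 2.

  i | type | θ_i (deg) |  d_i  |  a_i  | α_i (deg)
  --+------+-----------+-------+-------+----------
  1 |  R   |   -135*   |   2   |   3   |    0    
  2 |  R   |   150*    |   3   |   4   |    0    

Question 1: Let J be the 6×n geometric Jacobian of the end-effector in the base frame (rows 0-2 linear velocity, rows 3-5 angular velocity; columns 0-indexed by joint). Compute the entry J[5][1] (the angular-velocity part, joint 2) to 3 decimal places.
1.000

axis z_1 = (0.0000,0.0000,1.0000); lever o_n−o_1 = (3.8637,1.0353,3.0000)
cross product → J_v[:, 1] = (-1.0353,3.8637,0.0000)
J_ω[:, 1] = z_1
entry J[5][1] = 1.0000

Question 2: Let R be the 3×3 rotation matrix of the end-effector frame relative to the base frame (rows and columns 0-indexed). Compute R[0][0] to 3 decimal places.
End-effector x-axis (col 0 of R) = (0.9659,0.2588,0.0000)
R[0][0] = 0.9659

0.966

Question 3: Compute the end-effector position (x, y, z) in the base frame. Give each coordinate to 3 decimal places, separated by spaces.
1.742 -1.086 5.000

after link 1: o_1 = (-2.1213, -2.1213, 2.0000)
after link 2: o_2 = (1.7424, -1.0860, 5.0000)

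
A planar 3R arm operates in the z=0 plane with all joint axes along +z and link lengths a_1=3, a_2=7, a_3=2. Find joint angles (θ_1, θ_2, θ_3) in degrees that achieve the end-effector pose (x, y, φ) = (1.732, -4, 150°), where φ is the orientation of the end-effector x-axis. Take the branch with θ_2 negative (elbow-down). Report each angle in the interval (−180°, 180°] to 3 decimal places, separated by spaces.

39.430 -120.001 -129.430

wrist centre = target − a_3·(cos φ, sin φ) = (3.4641, -5.0000)
cos θ_2 = (36.9996−3²−7²)/(2·3·7) = -0.5000; θ_2 = -120.0006° (elbow-down)
β = atan2(-5.0000,3.4641) = -55.2854°; ψ = atan2(-6.0621,-0.5001) = -94.7156°
θ_1 = β − ψ = 39.4302°
θ_3 = φ − θ_1 − θ_2 = -129.4296° (wrapped to (-180°,180°])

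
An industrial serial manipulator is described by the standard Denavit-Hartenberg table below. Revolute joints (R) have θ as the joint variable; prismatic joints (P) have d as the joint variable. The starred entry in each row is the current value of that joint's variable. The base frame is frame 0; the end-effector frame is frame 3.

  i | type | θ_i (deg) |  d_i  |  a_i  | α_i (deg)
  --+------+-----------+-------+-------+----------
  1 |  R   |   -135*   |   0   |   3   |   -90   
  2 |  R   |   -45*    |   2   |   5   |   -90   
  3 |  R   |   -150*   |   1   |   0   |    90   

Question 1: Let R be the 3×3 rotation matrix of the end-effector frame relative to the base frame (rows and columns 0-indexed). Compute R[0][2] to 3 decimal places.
-0.362

End-effector z-axis (col 2 of R) = (-0.3624,0.8624,-0.3536)
R[0][2] = -0.3624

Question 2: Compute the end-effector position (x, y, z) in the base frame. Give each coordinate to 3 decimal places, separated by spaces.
-3.707 -6.536 2.828

after link 1: o_1 = (-2.1213, -2.1213, 0.0000)
after link 2: o_2 = (-3.2071, -6.0355, 3.5355)
after link 3: o_3 = (-3.7071, -6.5355, 2.8284)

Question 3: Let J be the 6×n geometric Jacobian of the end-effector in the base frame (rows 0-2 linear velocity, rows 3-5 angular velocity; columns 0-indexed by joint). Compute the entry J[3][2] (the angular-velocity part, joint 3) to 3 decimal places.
-0.500

axis z_2 = (-0.5000,-0.5000,-0.7071); lever o_n−o_2 = (-0.5000,-0.5000,-0.7071)
cross product → J_v[:, 2] = (0.0000,0.0000,-0.0000)
J_ω[:, 2] = z_2
entry J[3][2] = -0.5000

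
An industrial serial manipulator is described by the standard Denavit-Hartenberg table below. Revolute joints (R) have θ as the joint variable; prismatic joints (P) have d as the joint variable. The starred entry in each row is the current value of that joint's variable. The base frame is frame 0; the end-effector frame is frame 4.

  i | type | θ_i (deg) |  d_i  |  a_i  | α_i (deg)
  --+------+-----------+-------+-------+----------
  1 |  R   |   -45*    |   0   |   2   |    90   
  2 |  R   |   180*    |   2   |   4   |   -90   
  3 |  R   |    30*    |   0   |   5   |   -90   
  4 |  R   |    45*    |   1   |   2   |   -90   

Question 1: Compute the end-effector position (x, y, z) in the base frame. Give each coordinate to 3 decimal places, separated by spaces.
-3.523 6.454 1.414

after link 1: o_1 = (1.4142, -1.4142, 0.0000)
after link 2: o_2 = (-2.8284, -0.0000, 0.0000)
after link 3: o_3 = (-4.1225, 4.8296, 0.0000)
after link 4: o_4 = (-3.5226, 6.4545, 1.4142)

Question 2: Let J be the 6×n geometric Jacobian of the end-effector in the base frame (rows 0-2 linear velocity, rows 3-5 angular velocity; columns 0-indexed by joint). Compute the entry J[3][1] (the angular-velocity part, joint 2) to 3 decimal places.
-0.707

axis z_1 = (-0.7071,-0.7071,0.0000); lever o_n−o_1 = (-4.9368,7.8687,1.4142)
cross product → J_v[:, 1] = (-1.0000,1.0000,-9.0549)
J_ω[:, 1] = z_1
entry J[3][1] = -0.7071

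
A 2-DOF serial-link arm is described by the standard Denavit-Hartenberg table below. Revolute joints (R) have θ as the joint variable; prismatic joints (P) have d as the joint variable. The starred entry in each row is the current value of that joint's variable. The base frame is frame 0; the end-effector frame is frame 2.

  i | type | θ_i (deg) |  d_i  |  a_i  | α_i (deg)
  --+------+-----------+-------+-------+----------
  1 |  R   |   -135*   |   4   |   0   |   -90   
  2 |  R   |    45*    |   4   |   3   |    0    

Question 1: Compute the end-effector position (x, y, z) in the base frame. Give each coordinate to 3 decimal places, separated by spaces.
after link 1: o_1 = (0.0000, 0.0000, 4.0000)
after link 2: o_2 = (1.3284, -4.3284, 1.8787)

1.328 -4.328 1.879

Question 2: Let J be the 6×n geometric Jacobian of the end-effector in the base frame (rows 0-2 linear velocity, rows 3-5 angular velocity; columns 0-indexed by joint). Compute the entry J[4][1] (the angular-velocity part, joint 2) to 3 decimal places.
axis z_1 = (0.7071,-0.7071,0.0000); lever o_n−o_1 = (1.3284,-4.3284,-2.1213)
cross product → J_v[:, 1] = (1.5000,1.5000,-2.1213)
J_ω[:, 1] = z_1
entry J[4][1] = -0.7071

-0.707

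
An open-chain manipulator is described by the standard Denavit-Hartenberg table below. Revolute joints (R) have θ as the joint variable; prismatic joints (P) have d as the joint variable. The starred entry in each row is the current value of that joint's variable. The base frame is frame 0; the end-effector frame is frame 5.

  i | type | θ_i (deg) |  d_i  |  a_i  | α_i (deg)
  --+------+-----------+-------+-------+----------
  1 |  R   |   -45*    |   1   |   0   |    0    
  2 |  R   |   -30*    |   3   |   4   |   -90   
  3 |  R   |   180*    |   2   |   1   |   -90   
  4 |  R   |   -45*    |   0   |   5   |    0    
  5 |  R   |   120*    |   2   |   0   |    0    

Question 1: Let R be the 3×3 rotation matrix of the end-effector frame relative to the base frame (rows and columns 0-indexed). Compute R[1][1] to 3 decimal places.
-1.000

End-effector y-axis (col 1 of R) = (0.0000,-1.0000,0.0000)
R[1][1] = -1.0000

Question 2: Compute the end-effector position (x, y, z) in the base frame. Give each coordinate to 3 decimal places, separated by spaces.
after link 1: o_1 = (0.0000, 0.0000, 1.0000)
after link 2: o_2 = (1.0353, -3.8637, 4.0000)
after link 3: o_3 = (2.7083, -2.3801, 4.0000)
after link 4: o_4 = (5.2083, 1.9500, 4.0000)
after link 5: o_5 = (5.2083, 1.9500, 6.0000)

5.208 1.950 6.000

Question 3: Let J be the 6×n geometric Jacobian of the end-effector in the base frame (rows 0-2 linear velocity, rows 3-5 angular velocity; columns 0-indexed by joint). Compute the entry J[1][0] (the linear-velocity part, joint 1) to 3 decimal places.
5.208

axis z_0 = ẑ; lever o_n−o_0 = (5.2083,1.9500,6.0000)
cross product → J_v[:, 0] = (-1.9500,5.2083,0.0000)
J_ω[:, 0] = z_0
entry J[1][0] = 5.2083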